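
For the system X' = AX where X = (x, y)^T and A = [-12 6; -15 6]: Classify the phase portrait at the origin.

A = [[-12,6],[-15,6]]; det(A-λI) = λ^2 + 6λ + 18.
λ = -3 ± 3i: negative real part.

stable spiral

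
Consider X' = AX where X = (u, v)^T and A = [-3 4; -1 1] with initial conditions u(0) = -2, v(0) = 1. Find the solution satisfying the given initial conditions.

Coefficient matrix A = [[-3, 4], [-1, 1]].
Characteristic polynomial det(A - λI) = λ^2 + 2λ + 1 = 0.
Single eigenvalue λ = -1 with algebraic multiplicity 2.
Eigenvector v = (-2,-1); generalized eigenvector w with (A-λI)w=v is (-3,-2).
General solution: e^(-t)[C_1·v + C_2·(t·v + w)].
Applying u(0)=-2, v(0)=1 gives C_1=7, C_2=-4.

u(t) = 8te^(-t) - 2e^(-t), v(t) = 4te^(-t) + e^(-t)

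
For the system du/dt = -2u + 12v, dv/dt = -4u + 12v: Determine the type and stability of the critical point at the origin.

unstable node

A = [[-2,12],[-4,12]]; det(A-λI) = λ^2 - 10λ + 24.
λ = 4, 6: both positive.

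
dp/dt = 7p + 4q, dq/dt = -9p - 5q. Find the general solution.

Coefficient matrix A = [[7, 4], [-9, -5]].
Characteristic polynomial det(A - λI) = λ^2 - 2λ + 1 = 0.
Single eigenvalue λ = 1 with algebraic multiplicity 2.
Eigenvector v = (-2,3); generalized eigenvector w with (A-λI)w=v is (1,-2).
General solution: e^(t)[c_1·v + c_2·(t·v + w)].

p(t) = -2c_1e^(t) - 2c_2te^(t) + c_2e^(t), q(t) = 3c_1e^(t) + 3c_2te^(t) - 2c_2e^(t)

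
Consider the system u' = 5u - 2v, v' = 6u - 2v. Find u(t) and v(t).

u(t) = K_1e^(t) - 2K_2e^(2t), v(t) = 2K_1e^(t) - 3K_2e^(2t)

Coefficient matrix A = [[5, -2], [6, -2]].
Characteristic polynomial det(A - λI) = λ^2 - 3λ + 2 = 0.
Eigenvalues λ = 1, 2.
For λ=1: (A-λI) row 1 is [4, -2], so an eigenvector is (1, 2).
For λ=2: (A-λI) row 1 is [3, -2], so an eigenvector is (-2, -3).
General solution: K_1e^(t)(1,2) + K_2e^(2t)(-2,-3).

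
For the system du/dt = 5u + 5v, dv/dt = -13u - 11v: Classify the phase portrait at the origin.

A = [[5,5],[-13,-11]]; det(A-λI) = λ^2 + 6λ + 10.
λ = -3 ± i: negative real part.

stable spiral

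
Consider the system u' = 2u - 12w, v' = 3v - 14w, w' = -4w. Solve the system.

u(t) = 2K_1e^(-4t) + K_3e^(2t), v(t) = 2K_1e^(-4t) + K_2e^(3t), w(t) = K_1e^(-4t)

Coefficient matrix A = [[2, 0, -12], [0, 3, -14], [0, 0, -4]].
det(A - λI) = 0 gives eigenvalues λ = -4, 3, 2.
For λ=-4: eigenvector (2,2,1).
For λ=3: eigenvector (0,1,0).
For λ=2: eigenvector (1,0,0).
General solution: K_1e^(-4t)(2,2,1) + K_2e^(3t)(0,1,0) + K_3e^(2t)(1,0,0).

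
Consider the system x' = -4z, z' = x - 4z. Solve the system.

Coefficient matrix A = [[0, -4], [1, -4]].
Characteristic polynomial det(A - λI) = λ^2 + 4λ + 4 = 0.
Single eigenvalue λ = -2 with algebraic multiplicity 2.
Eigenvector v = (-2,-1); generalized eigenvector w with (A-λI)w=v is (-3,-1).
General solution: e^(-2t)[c_1·v + c_2·(t·v + w)].

x(t) = -2c_1e^(-2t) - 2c_2te^(-2t) - 3c_2e^(-2t), z(t) = -c_1e^(-2t) - c_2te^(-2t) - c_2e^(-2t)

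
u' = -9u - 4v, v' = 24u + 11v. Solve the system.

Coefficient matrix A = [[-9, -4], [24, 11]].
Characteristic polynomial det(A - λI) = λ^2 - 2λ - 3 = 0.
Eigenvalues λ = 3, -1.
For λ=3: (A-λI) row 1 is [-12, -4], so an eigenvector is (1, -3).
For λ=-1: (A-λI) row 1 is [-8, -4], so an eigenvector is (-1, 2).
General solution: C_1e^(3t)(1,-3) + C_2e^(-t)(-1,2).

u(t) = C_1e^(3t) - C_2e^(-t), v(t) = -3C_1e^(3t) + 2C_2e^(-t)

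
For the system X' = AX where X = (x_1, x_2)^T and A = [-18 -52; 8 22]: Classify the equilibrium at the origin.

A = [[-18,-52],[8,22]]; det(A-λI) = λ^2 - 4λ + 20.
λ = 2 ± 4i: positive real part.

unstable spiral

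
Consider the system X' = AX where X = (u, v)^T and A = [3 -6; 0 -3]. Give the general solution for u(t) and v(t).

u(t) = -c_1e^(-3t) + c_2e^(3t), v(t) = -c_1e^(-3t)

Coefficient matrix A = [[3, -6], [0, -3]].
Characteristic polynomial det(A - λI) = λ^2 - 9 = 0.
Eigenvalues λ = -3, 3.
For λ=-3: (A-λI) row 1 is [6, -6], so an eigenvector is (-1, -1).
For λ=3: (A-λI) row 1 is [0, -6], so an eigenvector is (1, 0).
General solution: c_1e^(-3t)(-1,-1) + c_2e^(3t)(1,0).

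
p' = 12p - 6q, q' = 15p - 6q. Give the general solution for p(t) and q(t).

Coefficient matrix A = [[12, -6], [15, -6]].
Characteristic polynomial det(A - λI) = λ^2 - 6λ + 18 = 0.
Eigenvalues λ = 3 ± 3i (complex conjugate pair).
For λ=3+3i: an eigenvector is (-1,-2) - i(1,1) = (-1 - i, -2 - i).
A real fundamental pair from Re and Im of e^((3+3i)t)v: X_1 = e^(3t)(cos(3t)·(-1,-2) + sin(3t)·(1,1)), X_2 = e^(3t)(sin(3t)·(-1,-2) - cos(3t)·(1,1)).
General solution: C_1X_1 + C_2X_2.

p(t) = C_1e^(3t)sin(3t) - C_1e^(3t)cos(3t) - C_2e^(3t)sin(3t) - C_2e^(3t)cos(3t), q(t) = C_1e^(3t)sin(3t) - 2C_1e^(3t)cos(3t) - 2C_2e^(3t)sin(3t) - C_2e^(3t)cos(3t)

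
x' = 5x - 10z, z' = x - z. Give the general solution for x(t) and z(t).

x(t) = 3K_1e^(2t)sin(t) + K_1e^(2t)cos(t) + K_2e^(2t)sin(t) - 3K_2e^(2t)cos(t), z(t) = K_1e^(2t)sin(t) - K_2e^(2t)cos(t)

Coefficient matrix A = [[5, -10], [1, -1]].
Characteristic polynomial det(A - λI) = λ^2 - 4λ + 5 = 0.
Eigenvalues λ = 2 ± i (complex conjugate pair).
For λ=2+i: an eigenvector is (1,0) - i(3,1) = (1 - 3i, 0 - i).
A real fundamental pair from Re and Im of e^((2+i)t)v: X_1 = e^(2t)(cos(t)·(1,0) + sin(t)·(3,1)), X_2 = e^(2t)(sin(t)·(1,0) - cos(t)·(3,1)).
General solution: K_1X_1 + K_2X_2.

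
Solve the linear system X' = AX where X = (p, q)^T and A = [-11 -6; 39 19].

Coefficient matrix A = [[-11, -6], [39, 19]].
Characteristic polynomial det(A - λI) = λ^2 - 8λ + 25 = 0.
Eigenvalues λ = 4 ± 3i (complex conjugate pair).
For λ=4+3i: an eigenvector is (1,-2) - i(-1,3) = (1 + i, -2 - 3i).
A real fundamental pair from Re and Im of e^((4+3i)t)v: X_1 = e^(4t)(cos(3t)·(1,-2) + sin(3t)·(-1,3)), X_2 = e^(4t)(sin(3t)·(1,-2) - cos(3t)·(-1,3)).
General solution: K_1X_1 + K_2X_2.

p(t) = -K_1e^(4t)sin(3t) + K_1e^(4t)cos(3t) + K_2e^(4t)sin(3t) + K_2e^(4t)cos(3t), q(t) = 3K_1e^(4t)sin(3t) - 2K_1e^(4t)cos(3t) - 2K_2e^(4t)sin(3t) - 3K_2e^(4t)cos(3t)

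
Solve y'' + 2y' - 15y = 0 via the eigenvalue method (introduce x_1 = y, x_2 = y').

Let x_1 = y, x_2 = y'. Then x_1' = x_2 and x_2' = 15x_1 - 2x_2.
A = [[0,1],[15,-2]]; det(A-λI) = λ^2 + 2λ - 15.
Eigenvalues λ = 3, -5 with eigenvectors (1,3), (1,-5).

y(t) = c_1e^(3t) + c_2e^(-5t)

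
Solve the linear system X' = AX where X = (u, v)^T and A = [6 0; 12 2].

Coefficient matrix A = [[6, 0], [12, 2]].
Characteristic polynomial det(A - λI) = λ^2 - 8λ + 12 = 0.
Eigenvalues λ = 6, 2.
For λ=6: (A-λI) row 2 is [12, -4], so an eigenvector is (-1, -3).
For λ=2: (A-λI) row 1 is [4, 0], so an eigenvector is (0, 1).
General solution: C_1e^(6t)(-1,-3) + C_2e^(2t)(0,1).

u(t) = -C_1e^(6t), v(t) = -3C_1e^(6t) + C_2e^(2t)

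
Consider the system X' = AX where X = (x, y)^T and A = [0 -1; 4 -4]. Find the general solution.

Coefficient matrix A = [[0, -1], [4, -4]].
Characteristic polynomial det(A - λI) = λ^2 + 4λ + 4 = 0.
Single eigenvalue λ = -2 with algebraic multiplicity 2.
Eigenvector v = (1,2); generalized eigenvector w with (A-λI)w=v is (2,3).
General solution: e^(-2t)[c_1·v + c_2·(t·v + w)].

x(t) = c_1e^(-2t) + c_2te^(-2t) + 2c_2e^(-2t), y(t) = 2c_1e^(-2t) + 2c_2te^(-2t) + 3c_2e^(-2t)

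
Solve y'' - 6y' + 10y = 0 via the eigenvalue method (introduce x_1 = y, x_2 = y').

Let x_1 = y, x_2 = y'. Then x_1' = x_2 and x_2' = -10x_1 + 6x_2.
A = [[0,1],[-10,6]]; det(A-λI) = λ^2 - 6λ + 10.
Eigenvalues λ = 3 ± i.

y(t) = K_1e^(3t)cos(t) + K_2e^(3t)sin(t)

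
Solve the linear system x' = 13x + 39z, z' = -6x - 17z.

Coefficient matrix A = [[13, 39], [-6, -17]].
Characteristic polynomial det(A - λI) = λ^2 + 4λ + 13 = 0.
Eigenvalues λ = -2 ± 3i (complex conjugate pair).
For λ=-2+3i: an eigenvector is (-3,1) - i(-2,1) = (-3 + 2i, 1 - i).
A real fundamental pair from Re and Im of e^((-2+3i)t)v: X_1 = e^(-2t)(cos(3t)·(-3,1) + sin(3t)·(-2,1)), X_2 = e^(-2t)(sin(3t)·(-3,1) - cos(3t)·(-2,1)).
General solution: c_1X_1 + c_2X_2.

x(t) = -2c_1e^(-2t)sin(3t) - 3c_1e^(-2t)cos(3t) - 3c_2e^(-2t)sin(3t) + 2c_2e^(-2t)cos(3t), z(t) = c_1e^(-2t)sin(3t) + c_1e^(-2t)cos(3t) + c_2e^(-2t)sin(3t) - c_2e^(-2t)cos(3t)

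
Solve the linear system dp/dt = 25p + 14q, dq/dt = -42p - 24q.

Coefficient matrix A = [[25, 14], [-42, -24]].
Characteristic polynomial det(A - λI) = λ^2 - λ - 12 = 0.
Eigenvalues λ = -3, 4.
For λ=-3: (A-λI) row 1 is [28, 14], so an eigenvector is (-1, 2).
For λ=4: (A-λI) row 1 is [21, 14], so an eigenvector is (2, -3).
General solution: c_1e^(-3t)(-1,2) + c_2e^(4t)(2,-3).

p(t) = -c_1e^(-3t) + 2c_2e^(4t), q(t) = 2c_1e^(-3t) - 3c_2e^(4t)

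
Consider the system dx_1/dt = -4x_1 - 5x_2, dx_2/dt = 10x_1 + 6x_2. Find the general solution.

x_1(t) = -K_1e^(t)cos(5t) - K_2e^(t)sin(5t), x_2(t) = -K_1e^(t)sin(5t) + K_1e^(t)cos(5t) + K_2e^(t)sin(5t) + K_2e^(t)cos(5t)

Coefficient matrix A = [[-4, -5], [10, 6]].
Characteristic polynomial det(A - λI) = λ^2 - 2λ + 26 = 0.
Eigenvalues λ = 1 ± 5i (complex conjugate pair).
For λ=1+5i: an eigenvector is (-1,1) - i(0,-1) = (-1, 1 + i).
A real fundamental pair from Re and Im of e^((1+5i)t)v: X_1 = e^(t)(cos(5t)·(-1,1) + sin(5t)·(0,-1)), X_2 = e^(t)(sin(5t)·(-1,1) - cos(5t)·(0,-1)).
General solution: K_1X_1 + K_2X_2.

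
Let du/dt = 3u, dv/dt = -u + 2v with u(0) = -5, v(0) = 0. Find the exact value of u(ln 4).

-320

A = [[3,0],[-1,2]]; eigenvalues λ = 3, 2.
Eigenvectors: (-1,1) for λ=3, (0,-1) for λ=2.
From the initial condition, c_1 = 5, c_2 = 5.
u(ln 4) = (5)(4^3)(-1) + (5)(4^2)(0) = -320.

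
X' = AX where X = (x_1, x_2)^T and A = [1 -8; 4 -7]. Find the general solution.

Coefficient matrix A = [[1, -8], [4, -7]].
Characteristic polynomial det(A - λI) = λ^2 + 6λ + 25 = 0.
Eigenvalues λ = -3 ± 4i (complex conjugate pair).
For λ=-3+4i: an eigenvector is (1,1) - i(-1,0) = (1 + i, 1).
A real fundamental pair from Re and Im of e^((-3+4i)t)v: X_1 = e^(-3t)(cos(4t)·(1,1) + sin(4t)·(-1,0)), X_2 = e^(-3t)(sin(4t)·(1,1) - cos(4t)·(-1,0)).
General solution: c_1X_1 + c_2X_2.

x_1(t) = -c_1e^(-3t)sin(4t) + c_1e^(-3t)cos(4t) + c_2e^(-3t)sin(4t) + c_2e^(-3t)cos(4t), x_2(t) = c_1e^(-3t)cos(4t) + c_2e^(-3t)sin(4t)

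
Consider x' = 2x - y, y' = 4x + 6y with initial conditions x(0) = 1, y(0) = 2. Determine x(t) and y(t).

Coefficient matrix A = [[2, -1], [4, 6]].
Characteristic polynomial det(A - λI) = λ^2 - 8λ + 16 = 0.
Single eigenvalue λ = 4 with algebraic multiplicity 2.
Eigenvector v = (-1,2); generalized eigenvector w with (A-λI)w=v is (1,-1).
General solution: e^(4t)[c_1·v + c_2·(t·v + w)].
Applying x(0)=1, y(0)=2 gives c_1=3, c_2=4.

x(t) = -4te^(4t) + e^(4t), y(t) = 8te^(4t) + 2e^(4t)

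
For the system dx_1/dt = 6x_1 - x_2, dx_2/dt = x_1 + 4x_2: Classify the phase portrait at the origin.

unstable improper node

A = [[6,-1],[1,4]]; det(A-λI) = λ^2 - 10λ + 25.
repeated λ = 5 with a single eigenvector.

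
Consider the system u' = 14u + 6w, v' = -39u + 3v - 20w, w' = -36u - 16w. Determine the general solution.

u(t) = C_2e^(2t) - C_3e^(-4t), v(t) = C_1e^(3t) - C_2e^(2t) + 3C_3e^(-4t), w(t) = -2C_2e^(2t) + 3C_3e^(-4t)

Coefficient matrix A = [[14, 0, 6], [-39, 3, -20], [-36, 0, -16]].
det(A - λI) = 0 gives eigenvalues λ = 3, 2, -4.
For λ=3: eigenvector (0,1,0).
For λ=2: eigenvector (1,-1,-2).
For λ=-4: eigenvector (-1,3,3).
General solution: C_1e^(3t)(0,1,0) + C_2e^(2t)(1,-1,-2) + C_3e^(-4t)(-1,3,3).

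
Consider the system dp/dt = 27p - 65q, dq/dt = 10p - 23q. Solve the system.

Coefficient matrix A = [[27, -65], [10, -23]].
Characteristic polynomial det(A - λI) = λ^2 - 4λ + 29 = 0.
Eigenvalues λ = 2 ± 5i (complex conjugate pair).
For λ=2+5i: an eigenvector is (-2,-1) - i(3,1) = (-2 - 3i, -1 - i).
A real fundamental pair from Re and Im of e^((2+5i)t)v: X_1 = e^(2t)(cos(5t)·(-2,-1) + sin(5t)·(3,1)), X_2 = e^(2t)(sin(5t)·(-2,-1) - cos(5t)·(3,1)).
General solution: C_1X_1 + C_2X_2.

p(t) = 3C_1e^(2t)sin(5t) - 2C_1e^(2t)cos(5t) - 2C_2e^(2t)sin(5t) - 3C_2e^(2t)cos(5t), q(t) = C_1e^(2t)sin(5t) - C_1e^(2t)cos(5t) - C_2e^(2t)sin(5t) - C_2e^(2t)cos(5t)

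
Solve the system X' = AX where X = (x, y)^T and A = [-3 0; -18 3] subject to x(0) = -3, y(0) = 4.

Coefficient matrix A = [[-3, 0], [-18, 3]].
Characteristic polynomial det(A - λI) = λ^2 - 9 = 0.
Eigenvalues λ = -3, 3.
For λ=-3: (A-λI) row 2 is [-18, 6], so an eigenvector is (-1, -3).
For λ=3: (A-λI) row 1 is [-6, 0], so an eigenvector is (0, 1).
General solution: c_1e^(-3t)(-1,-3) + c_2e^(3t)(0,1).
Applying x(0)=-3, y(0)=4 gives c_1=3, c_2=13.

x(t) = -3e^(-3t), y(t) = 13e^(3t) - 9e^(-3t)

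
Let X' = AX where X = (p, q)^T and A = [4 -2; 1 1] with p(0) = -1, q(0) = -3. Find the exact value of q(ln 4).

A = [[4,-2],[1,1]]; eigenvalues λ = 3, 2.
Eigenvectors: (-2,-1) for λ=3, (1,1) for λ=2.
From the initial condition, c_1 = -2, c_2 = -5.
q(ln 4) = (-2)(4^3)(-1) + (-5)(4^2)(1) = 48.

48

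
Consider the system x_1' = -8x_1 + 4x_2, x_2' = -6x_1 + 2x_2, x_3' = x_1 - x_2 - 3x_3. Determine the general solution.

x_1(t) = 2C_2e^(-2t) + C_3e^(-4t), x_2(t) = 3C_2e^(-2t) + C_3e^(-4t), x_3(t) = C_1e^(-3t) - C_2e^(-2t)

Coefficient matrix A = [[-8, 4, 0], [-6, 2, 0], [1, -1, -3]].
det(A - λI) = 0 gives eigenvalues λ = -3, -2, -4.
For λ=-3: eigenvector (0,0,1).
For λ=-2: eigenvector (2,3,-1).
For λ=-4: eigenvector (1,1,0).
General solution: C_1e^(-3t)(0,0,1) + C_2e^(-2t)(2,3,-1) + C_3e^(-4t)(1,1,0).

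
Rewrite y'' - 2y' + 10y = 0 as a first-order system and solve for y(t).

Let x_1 = y, x_2 = y'. Then x_1' = x_2 and x_2' = -10x_1 + 2x_2.
A = [[0,1],[-10,2]]; det(A-λI) = λ^2 - 2λ + 10.
Eigenvalues λ = 1 ± 3i.

y(t) = C_1e^(t)cos(3t) + C_2e^(t)sin(3t)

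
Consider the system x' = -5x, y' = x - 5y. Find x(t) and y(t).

x(t) = -K_2e^(-5t), y(t) = -K_1e^(-5t) - K_2te^(-5t) - 2K_2e^(-5t)

Coefficient matrix A = [[-5, 0], [1, -5]].
Characteristic polynomial det(A - λI) = λ^2 + 10λ + 25 = 0.
Single eigenvalue λ = -5 with algebraic multiplicity 2.
Eigenvector v = (0,-1); generalized eigenvector w with (A-λI)w=v is (-1,-2).
General solution: e^(-5t)[K_1·v + K_2·(t·v + w)].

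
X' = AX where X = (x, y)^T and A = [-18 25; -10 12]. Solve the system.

Coefficient matrix A = [[-18, 25], [-10, 12]].
Characteristic polynomial det(A - λI) = λ^2 + 6λ + 34 = 0.
Eigenvalues λ = -3 ± 5i (complex conjugate pair).
For λ=-3+5i: an eigenvector is (-1,-1) - i(-2,-1) = (-1 + 2i, -1 + i).
A real fundamental pair from Re and Im of e^((-3+5i)t)v: X_1 = e^(-3t)(cos(5t)·(-1,-1) + sin(5t)·(-2,-1)), X_2 = e^(-3t)(sin(5t)·(-1,-1) - cos(5t)·(-2,-1)).
General solution: c_1X_1 + c_2X_2.

x(t) = -2c_1e^(-3t)sin(5t) - c_1e^(-3t)cos(5t) - c_2e^(-3t)sin(5t) + 2c_2e^(-3t)cos(5t), y(t) = -c_1e^(-3t)sin(5t) - c_1e^(-3t)cos(5t) - c_2e^(-3t)sin(5t) + c_2e^(-3t)cos(5t)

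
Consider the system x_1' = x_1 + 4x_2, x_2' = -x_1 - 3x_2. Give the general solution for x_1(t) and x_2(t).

x_1(t) = 2K_1e^(-t) + 2K_2te^(-t) + K_2e^(-t), x_2(t) = -K_1e^(-t) - K_2te^(-t)

Coefficient matrix A = [[1, 4], [-1, -3]].
Characteristic polynomial det(A - λI) = λ^2 + 2λ + 1 = 0.
Single eigenvalue λ = -1 with algebraic multiplicity 2.
Eigenvector v = (2,-1); generalized eigenvector w with (A-λI)w=v is (1,0).
General solution: e^(-t)[K_1·v + K_2·(t·v + w)].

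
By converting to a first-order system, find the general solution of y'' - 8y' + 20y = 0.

Let x_1 = y, x_2 = y'. Then x_1' = x_2 and x_2' = -20x_1 + 8x_2.
A = [[0,1],[-20,8]]; det(A-λI) = λ^2 - 8λ + 20.
Eigenvalues λ = 4 ± 2i.

y(t) = c_1e^(4t)cos(2t) + c_2e^(4t)sin(2t)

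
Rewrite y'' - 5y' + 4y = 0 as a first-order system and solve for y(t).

y(t) = c_1e^(t) + c_2e^(4t)

Let x_1 = y, x_2 = y'. Then x_1' = x_2 and x_2' = -4x_1 + 5x_2.
A = [[0,1],[-4,5]]; det(A-λI) = λ^2 - 5λ + 4.
Eigenvalues λ = 1, 4 with eigenvectors (1,1), (1,4).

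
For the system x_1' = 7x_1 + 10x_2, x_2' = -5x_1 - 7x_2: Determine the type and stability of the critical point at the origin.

A = [[7,10],[-5,-7]]; det(A-λI) = λ^2 + 1.
λ = 0 ± i: zero real part.

center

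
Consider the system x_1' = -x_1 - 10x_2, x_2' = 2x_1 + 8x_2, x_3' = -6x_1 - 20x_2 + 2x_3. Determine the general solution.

x_1(t) = -2C_1e^(4t) + 5C_2e^(3t), x_2(t) = C_1e^(4t) - 2C_2e^(3t), x_3(t) = -4C_1e^(4t) + 10C_2e^(3t) + C_3e^(2t)

Coefficient matrix A = [[-1, -10, 0], [2, 8, 0], [-6, -20, 2]].
det(A - λI) = 0 gives eigenvalues λ = 4, 3, 2.
For λ=4: eigenvector (-2,1,-4).
For λ=3: eigenvector (5,-2,10).
For λ=2: eigenvector (0,0,1).
General solution: C_1e^(4t)(-2,1,-4) + C_2e^(3t)(5,-2,10) + C_3e^(2t)(0,0,1).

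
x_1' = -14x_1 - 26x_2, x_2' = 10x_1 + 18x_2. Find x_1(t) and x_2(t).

x_1(t) = -2K_1e^(2t)sin(2t) - 3K_1e^(2t)cos(2t) - 3K_2e^(2t)sin(2t) + 2K_2e^(2t)cos(2t), x_2(t) = K_1e^(2t)sin(2t) + 2K_1e^(2t)cos(2t) + 2K_2e^(2t)sin(2t) - K_2e^(2t)cos(2t)

Coefficient matrix A = [[-14, -26], [10, 18]].
Characteristic polynomial det(A - λI) = λ^2 - 4λ + 8 = 0.
Eigenvalues λ = 2 ± 2i (complex conjugate pair).
For λ=2+2i: an eigenvector is (-3,2) - i(-2,1) = (-3 + 2i, 2 - i).
A real fundamental pair from Re and Im of e^((2+2i)t)v: X_1 = e^(2t)(cos(2t)·(-3,2) + sin(2t)·(-2,1)), X_2 = e^(2t)(sin(2t)·(-3,2) - cos(2t)·(-2,1)).
General solution: K_1X_1 + K_2X_2.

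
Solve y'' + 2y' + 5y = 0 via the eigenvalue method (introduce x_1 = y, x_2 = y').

y(t) = C_1e^(-t)cos(2t) + C_2e^(-t)sin(2t)

Let x_1 = y, x_2 = y'. Then x_1' = x_2 and x_2' = -5x_1 - 2x_2.
A = [[0,1],[-5,-2]]; det(A-λI) = λ^2 + 2λ + 5.
Eigenvalues λ = -1 ± 2i.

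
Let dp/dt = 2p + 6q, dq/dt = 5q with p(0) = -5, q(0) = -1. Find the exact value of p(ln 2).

A = [[2,6],[0,5]]; eigenvalues λ = 5, 2.
Eigenvectors: (2,1) for λ=5, (-1,0) for λ=2.
From the initial condition, c_1 = -1, c_2 = 3.
p(ln 2) = (-1)(2^5)(2) + (3)(2^2)(-1) = -76.

-76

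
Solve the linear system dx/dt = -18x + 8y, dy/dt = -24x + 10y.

x(t) = 2K_1e^(-6t) + K_2e^(-2t), y(t) = 3K_1e^(-6t) + 2K_2e^(-2t)

Coefficient matrix A = [[-18, 8], [-24, 10]].
Characteristic polynomial det(A - λI) = λ^2 + 8λ + 12 = 0.
Eigenvalues λ = -6, -2.
For λ=-6: (A-λI) row 1 is [-12, 8], so an eigenvector is (2, 3).
For λ=-2: (A-λI) row 1 is [-16, 8], so an eigenvector is (1, 2).
General solution: K_1e^(-6t)(2,3) + K_2e^(-2t)(1,2).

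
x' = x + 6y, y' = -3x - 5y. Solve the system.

x(t) = C_1e^(-2t)sin(3t) + C_1e^(-2t)cos(3t) + C_2e^(-2t)sin(3t) - C_2e^(-2t)cos(3t), y(t) = -C_1e^(-2t)sin(3t) + C_2e^(-2t)cos(3t)

Coefficient matrix A = [[1, 6], [-3, -5]].
Characteristic polynomial det(A - λI) = λ^2 + 4λ + 13 = 0.
Eigenvalues λ = -2 ± 3i (complex conjugate pair).
For λ=-2+3i: an eigenvector is (1,0) - i(1,-1) = (1 - i, 0 + i).
A real fundamental pair from Re and Im of e^((-2+3i)t)v: X_1 = e^(-2t)(cos(3t)·(1,0) + sin(3t)·(1,-1)), X_2 = e^(-2t)(sin(3t)·(1,0) - cos(3t)·(1,-1)).
General solution: C_1X_1 + C_2X_2.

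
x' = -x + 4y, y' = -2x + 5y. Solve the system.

Coefficient matrix A = [[-1, 4], [-2, 5]].
Characteristic polynomial det(A - λI) = λ^2 - 4λ + 3 = 0.
Eigenvalues λ = 1, 3.
For λ=1: (A-λI) row 1 is [-2, 4], so an eigenvector is (-2, -1).
For λ=3: (A-λI) row 1 is [-4, 4], so an eigenvector is (-1, -1).
General solution: K_1e^(t)(-2,-1) + K_2e^(3t)(-1,-1).

x(t) = -2K_1e^(t) - K_2e^(3t), y(t) = -K_1e^(t) - K_2e^(3t)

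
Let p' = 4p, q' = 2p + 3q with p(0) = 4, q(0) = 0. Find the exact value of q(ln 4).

A = [[4,0],[2,3]]; eigenvalues λ = 4, 3.
Eigenvectors: (1,2) for λ=4, (0,-1) for λ=3.
From the initial condition, c_1 = 4, c_2 = 8.
q(ln 4) = (4)(4^4)(2) + (8)(4^3)(-1) = 1536.

1536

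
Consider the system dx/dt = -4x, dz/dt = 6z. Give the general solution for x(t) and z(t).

x(t) = -c_2e^(-4t), z(t) = c_1e^(6t)

Coefficient matrix A = [[-4, 0], [0, 6]].
Characteristic polynomial det(A - λI) = λ^2 - 2λ - 24 = 0.
Eigenvalues λ = 6, -4.
For λ=6: (A-λI) row 1 is [-10, 0], so an eigenvector is (0, 1).
For λ=-4: (A-λI) row 2 is [0, 10], so an eigenvector is (-1, 0).
General solution: c_1e^(6t)(0,1) + c_2e^(-4t)(-1,0).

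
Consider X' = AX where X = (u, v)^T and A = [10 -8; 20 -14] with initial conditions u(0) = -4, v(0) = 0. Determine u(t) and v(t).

Coefficient matrix A = [[10, -8], [20, -14]].
Characteristic polynomial det(A - λI) = λ^2 + 4λ + 20 = 0.
Eigenvalues λ = -2 ± 4i (complex conjugate pair).
For λ=-2+4i: an eigenvector is (1,2) - i(-1,-1) = (1 + i, 2 + i).
A real fundamental pair from Re and Im of e^((-2+4i)t)v: X_1 = e^(-2t)(cos(4t)·(1,2) + sin(4t)·(-1,-1)), X_2 = e^(-2t)(sin(4t)·(1,2) - cos(4t)·(-1,-1)).
General solution: K_1X_1 + K_2X_2.
Applying u(0)=-4, v(0)=0 gives K_1=4, K_2=-8.

u(t) = -12e^(-2t)sin(4t) - 4e^(-2t)cos(4t), v(t) = -20e^(-2t)sin(4t)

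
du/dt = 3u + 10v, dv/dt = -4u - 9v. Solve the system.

u(t) = 2C_1e^(-3t)sin(2t) - C_1e^(-3t)cos(2t) - C_2e^(-3t)sin(2t) - 2C_2e^(-3t)cos(2t), v(t) = -C_1e^(-3t)sin(2t) + C_1e^(-3t)cos(2t) + C_2e^(-3t)sin(2t) + C_2e^(-3t)cos(2t)

Coefficient matrix A = [[3, 10], [-4, -9]].
Characteristic polynomial det(A - λI) = λ^2 + 6λ + 13 = 0.
Eigenvalues λ = -3 ± 2i (complex conjugate pair).
For λ=-3+2i: an eigenvector is (-1,1) - i(2,-1) = (-1 - 2i, 1 + i).
A real fundamental pair from Re and Im of e^((-3+2i)t)v: X_1 = e^(-3t)(cos(2t)·(-1,1) + sin(2t)·(2,-1)), X_2 = e^(-3t)(sin(2t)·(-1,1) - cos(2t)·(2,-1)).
General solution: C_1X_1 + C_2X_2.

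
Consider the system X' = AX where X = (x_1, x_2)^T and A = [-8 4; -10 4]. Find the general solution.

Coefficient matrix A = [[-8, 4], [-10, 4]].
Characteristic polynomial det(A - λI) = λ^2 + 4λ + 8 = 0.
Eigenvalues λ = -2 ± 2i (complex conjugate pair).
For λ=-2+2i: an eigenvector is (-1,-1) - i(1,2) = (-1 - i, -1 - 2i).
A real fundamental pair from Re and Im of e^((-2+2i)t)v: X_1 = e^(-2t)(cos(2t)·(-1,-1) + sin(2t)·(1,2)), X_2 = e^(-2t)(sin(2t)·(-1,-1) - cos(2t)·(1,2)).
General solution: c_1X_1 + c_2X_2.

x_1(t) = c_1e^(-2t)sin(2t) - c_1e^(-2t)cos(2t) - c_2e^(-2t)sin(2t) - c_2e^(-2t)cos(2t), x_2(t) = 2c_1e^(-2t)sin(2t) - c_1e^(-2t)cos(2t) - c_2e^(-2t)sin(2t) - 2c_2e^(-2t)cos(2t)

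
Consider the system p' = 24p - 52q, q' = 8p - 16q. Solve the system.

Coefficient matrix A = [[24, -52], [8, -16]].
Characteristic polynomial det(A - λI) = λ^2 - 8λ + 32 = 0.
Eigenvalues λ = 4 ± 4i (complex conjugate pair).
For λ=4+4i: an eigenvector is (3,1) - i(2,1) = (3 - 2i, 1 - i).
A real fundamental pair from Re and Im of e^((4+4i)t)v: X_1 = e^(4t)(cos(4t)·(3,1) + sin(4t)·(2,1)), X_2 = e^(4t)(sin(4t)·(3,1) - cos(4t)·(2,1)).
General solution: c_1X_1 + c_2X_2.

p(t) = 2c_1e^(4t)sin(4t) + 3c_1e^(4t)cos(4t) + 3c_2e^(4t)sin(4t) - 2c_2e^(4t)cos(4t), q(t) = c_1e^(4t)sin(4t) + c_1e^(4t)cos(4t) + c_2e^(4t)sin(4t) - c_2e^(4t)cos(4t)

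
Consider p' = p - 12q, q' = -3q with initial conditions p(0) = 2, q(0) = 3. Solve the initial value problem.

Coefficient matrix A = [[1, -12], [0, -3]].
Characteristic polynomial det(A - λI) = λ^2 + 2λ - 3 = 0.
Eigenvalues λ = 1, -3.
For λ=1: (A-λI) row 1 is [0, -12], so an eigenvector is (-1, 0).
For λ=-3: (A-λI) row 1 is [4, -12], so an eigenvector is (-3, -1).
General solution: c_1e^(t)(-1,0) + c_2e^(-3t)(-3,-1).
Applying p(0)=2, q(0)=3 gives c_1=7, c_2=-3.

p(t) = -7e^(t) + 9e^(-3t), q(t) = 3e^(-3t)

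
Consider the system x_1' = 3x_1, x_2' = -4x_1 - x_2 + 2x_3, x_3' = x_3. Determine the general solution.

x_1(t) = C_3e^(3t), x_2(t) = C_1e^(t) + C_2e^(-t) - C_3e^(3t), x_3(t) = C_1e^(t)

Coefficient matrix A = [[3, 0, 0], [-4, -1, 2], [0, 0, 1]].
det(A - λI) = 0 gives eigenvalues λ = 1, -1, 3.
For λ=1: eigenvector (0,1,1).
For λ=-1: eigenvector (0,1,0).
For λ=3: eigenvector (1,-1,0).
General solution: C_1e^(t)(0,1,1) + C_2e^(-t)(0,1,0) + C_3e^(3t)(1,-1,0).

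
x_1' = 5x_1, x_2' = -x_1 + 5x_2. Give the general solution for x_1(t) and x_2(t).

Coefficient matrix A = [[5, 0], [-1, 5]].
Characteristic polynomial det(A - λI) = λ^2 - 10λ + 25 = 0.
Single eigenvalue λ = 5 with algebraic multiplicity 2.
Eigenvector v = (0,-1); generalized eigenvector w with (A-λI)w=v is (1,-3).
General solution: e^(5t)[K_1·v + K_2·(t·v + w)].

x_1(t) = K_2e^(5t), x_2(t) = -K_1e^(5t) - K_2te^(5t) - 3K_2e^(5t)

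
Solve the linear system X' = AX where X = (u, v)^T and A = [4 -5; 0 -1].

u(t) = -K_1e^(-t) + K_2e^(4t), v(t) = -K_1e^(-t)

Coefficient matrix A = [[4, -5], [0, -1]].
Characteristic polynomial det(A - λI) = λ^2 - 3λ - 4 = 0.
Eigenvalues λ = -1, 4.
For λ=-1: (A-λI) row 1 is [5, -5], so an eigenvector is (-1, -1).
For λ=4: (A-λI) row 1 is [0, -5], so an eigenvector is (1, 0).
General solution: K_1e^(-t)(-1,-1) + K_2e^(4t)(1,0).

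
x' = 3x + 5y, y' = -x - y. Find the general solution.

x(t) = -K_1e^(t)sin(t) + 2K_1e^(t)cos(t) + 2K_2e^(t)sin(t) + K_2e^(t)cos(t), y(t) = -K_1e^(t)cos(t) - K_2e^(t)sin(t)

Coefficient matrix A = [[3, 5], [-1, -1]].
Characteristic polynomial det(A - λI) = λ^2 - 2λ + 2 = 0.
Eigenvalues λ = 1 ± i (complex conjugate pair).
For λ=1+i: an eigenvector is (2,-1) - i(-1,0) = (2 + i, -1).
A real fundamental pair from Re and Im of e^((1+i)t)v: X_1 = e^(t)(cos(t)·(2,-1) + sin(t)·(-1,0)), X_2 = e^(t)(sin(t)·(2,-1) - cos(t)·(-1,0)).
General solution: K_1X_1 + K_2X_2.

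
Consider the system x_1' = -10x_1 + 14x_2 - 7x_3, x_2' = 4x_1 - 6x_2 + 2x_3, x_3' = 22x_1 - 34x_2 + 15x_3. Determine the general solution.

Coefficient matrix A = [[-10, 14, -7], [4, -6, 2], [22, -34, 15]].
det(A - λI) = 0 gives eigenvalues λ = -3, -2, 4.
For λ=-3: eigenvector (1,-2,-5).
For λ=-2: eigenvector (0,1,2).
For λ=4: eigenvector (1,0,-2).
General solution: C_1e^(-3t)(1,-2,-5) + C_2e^(-2t)(0,1,2) + C_3e^(4t)(1,0,-2).

x_1(t) = C_1e^(-3t) + C_3e^(4t), x_2(t) = -2C_1e^(-3t) + C_2e^(-2t), x_3(t) = -5C_1e^(-3t) + 2C_2e^(-2t) - 2C_3e^(4t)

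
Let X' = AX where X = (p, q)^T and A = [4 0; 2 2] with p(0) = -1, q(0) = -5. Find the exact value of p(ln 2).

A = [[4,0],[2,2]]; eigenvalues λ = 2, 4.
Eigenvectors: (0,1) for λ=2, (-1,-1) for λ=4.
From the initial condition, c_1 = -4, c_2 = 1.
p(ln 2) = (-4)(2^2)(0) + (1)(2^4)(-1) = -16.

-16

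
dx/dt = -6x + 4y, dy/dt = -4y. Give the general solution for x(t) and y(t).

x(t) = c_1e^(-6t) + 2c_2e^(-4t), y(t) = c_2e^(-4t)

Coefficient matrix A = [[-6, 4], [0, -4]].
Characteristic polynomial det(A - λI) = λ^2 + 10λ + 24 = 0.
Eigenvalues λ = -6, -4.
For λ=-6: (A-λI) row 1 is [0, 4], so an eigenvector is (1, 0).
For λ=-4: (A-λI) row 1 is [-2, 4], so an eigenvector is (2, 1).
General solution: c_1e^(-6t)(1,0) + c_2e^(-4t)(2,1).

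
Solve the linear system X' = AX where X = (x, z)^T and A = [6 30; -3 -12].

Coefficient matrix A = [[6, 30], [-3, -12]].
Characteristic polynomial det(A - λI) = λ^2 + 6λ + 18 = 0.
Eigenvalues λ = -3 ± 3i (complex conjugate pair).
For λ=-3+3i: an eigenvector is (1,0) - i(3,-1) = (1 - 3i, 0 + i).
A real fundamental pair from Re and Im of e^((-3+3i)t)v: X_1 = e^(-3t)(cos(3t)·(1,0) + sin(3t)·(3,-1)), X_2 = e^(-3t)(sin(3t)·(1,0) - cos(3t)·(3,-1)).
General solution: c_1X_1 + c_2X_2.

x(t) = 3c_1e^(-3t)sin(3t) + c_1e^(-3t)cos(3t) + c_2e^(-3t)sin(3t) - 3c_2e^(-3t)cos(3t), z(t) = -c_1e^(-3t)sin(3t) + c_2e^(-3t)cos(3t)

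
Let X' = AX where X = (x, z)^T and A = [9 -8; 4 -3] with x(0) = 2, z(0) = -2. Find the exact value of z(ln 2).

A = [[9,-8],[4,-3]]; eigenvalues λ = 5, 1.
Eigenvectors: (2,1) for λ=5, (1,1) for λ=1.
From the initial condition, c_1 = 4, c_2 = -6.
z(ln 2) = (4)(2^5)(1) + (-6)(2^1)(1) = 116.

116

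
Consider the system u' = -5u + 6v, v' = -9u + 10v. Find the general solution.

u(t) = -2K_1e^(4t) - K_2e^(t), v(t) = -3K_1e^(4t) - K_2e^(t)

Coefficient matrix A = [[-5, 6], [-9, 10]].
Characteristic polynomial det(A - λI) = λ^2 - 5λ + 4 = 0.
Eigenvalues λ = 4, 1.
For λ=4: (A-λI) row 1 is [-9, 6], so an eigenvector is (-2, -3).
For λ=1: (A-λI) row 1 is [-6, 6], so an eigenvector is (-1, -1).
General solution: K_1e^(4t)(-2,-3) + K_2e^(t)(-1,-1).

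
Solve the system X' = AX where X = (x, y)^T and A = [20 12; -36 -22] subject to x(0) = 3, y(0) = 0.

Coefficient matrix A = [[20, 12], [-36, -22]].
Characteristic polynomial det(A - λI) = λ^2 + 2λ - 8 = 0.
Eigenvalues λ = -4, 2.
For λ=-4: (A-λI) row 1 is [24, 12], so an eigenvector is (-1, 2).
For λ=2: (A-λI) row 1 is [18, 12], so an eigenvector is (-2, 3).
General solution: K_1e^(-4t)(-1,2) + K_2e^(2t)(-2,3).
Applying x(0)=3, y(0)=0 gives K_1=9, K_2=-6.

x(t) = 12e^(2t) - 9e^(-4t), y(t) = -18e^(2t) + 18e^(-4t)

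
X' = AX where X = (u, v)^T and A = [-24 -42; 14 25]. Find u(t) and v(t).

Coefficient matrix A = [[-24, -42], [14, 25]].
Characteristic polynomial det(A - λI) = λ^2 - λ - 12 = 0.
Eigenvalues λ = -3, 4.
For λ=-3: (A-λI) row 1 is [-21, -42], so an eigenvector is (2, -1).
For λ=4: (A-λI) row 1 is [-28, -42], so an eigenvector is (3, -2).
General solution: C_1e^(-3t)(2,-1) + C_2e^(4t)(3,-2).

u(t) = 2C_1e^(-3t) + 3C_2e^(4t), v(t) = -C_1e^(-3t) - 2C_2e^(4t)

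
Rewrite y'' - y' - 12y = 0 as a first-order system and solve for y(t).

Let x_1 = y, x_2 = y'. Then x_1' = x_2 and x_2' = 12x_1 + x_2.
A = [[0,1],[12,1]]; det(A-λI) = λ^2 - λ - 12.
Eigenvalues λ = -3, 4 with eigenvectors (1,-3), (1,4).

y(t) = c_1e^(-3t) + c_2e^(4t)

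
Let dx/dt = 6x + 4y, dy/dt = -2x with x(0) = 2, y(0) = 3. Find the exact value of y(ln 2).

A = [[6,4],[-2,0]]; eigenvalues λ = 2, 4.
Eigenvectors: (-1,1) for λ=2, (2,-1) for λ=4.
From the initial condition, c_1 = 8, c_2 = 5.
y(ln 2) = (8)(2^2)(1) + (5)(2^4)(-1) = -48.

-48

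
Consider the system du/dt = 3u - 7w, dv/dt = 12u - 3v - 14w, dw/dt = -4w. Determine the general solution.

u(t) = C_2e^(3t) + C_3e^(-4t), v(t) = C_1e^(-3t) + 2C_2e^(3t) + 2C_3e^(-4t), w(t) = C_3e^(-4t)

Coefficient matrix A = [[3, 0, -7], [12, -3, -14], [0, 0, -4]].
det(A - λI) = 0 gives eigenvalues λ = -3, 3, -4.
For λ=-3: eigenvector (0,1,0).
For λ=3: eigenvector (1,2,0).
For λ=-4: eigenvector (1,2,1).
General solution: C_1e^(-3t)(0,1,0) + C_2e^(3t)(1,2,0) + C_3e^(-4t)(1,2,1).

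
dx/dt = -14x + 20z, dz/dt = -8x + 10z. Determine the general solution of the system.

Coefficient matrix A = [[-14, 20], [-8, 10]].
Characteristic polynomial det(A - λI) = λ^2 + 4λ + 20 = 0.
Eigenvalues λ = -2 ± 4i (complex conjugate pair).
For λ=-2+4i: an eigenvector is (-1,-1) - i(-2,-1) = (-1 + 2i, -1 + i).
A real fundamental pair from Re and Im of e^((-2+4i)t)v: X_1 = e^(-2t)(cos(4t)·(-1,-1) + sin(4t)·(-2,-1)), X_2 = e^(-2t)(sin(4t)·(-1,-1) - cos(4t)·(-2,-1)).
General solution: c_1X_1 + c_2X_2.

x(t) = -2c_1e^(-2t)sin(4t) - c_1e^(-2t)cos(4t) - c_2e^(-2t)sin(4t) + 2c_2e^(-2t)cos(4t), z(t) = -c_1e^(-2t)sin(4t) - c_1e^(-2t)cos(4t) - c_2e^(-2t)sin(4t) + c_2e^(-2t)cos(4t)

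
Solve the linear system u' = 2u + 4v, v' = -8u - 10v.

Coefficient matrix A = [[2, 4], [-8, -10]].
Characteristic polynomial det(A - λI) = λ^2 + 8λ + 12 = 0.
Eigenvalues λ = -6, -2.
For λ=-6: (A-λI) row 1 is [8, 4], so an eigenvector is (-1, 2).
For λ=-2: (A-λI) row 1 is [4, 4], so an eigenvector is (-1, 1).
General solution: K_1e^(-6t)(-1,2) + K_2e^(-2t)(-1,1).

u(t) = -K_1e^(-6t) - K_2e^(-2t), v(t) = 2K_1e^(-6t) + K_2e^(-2t)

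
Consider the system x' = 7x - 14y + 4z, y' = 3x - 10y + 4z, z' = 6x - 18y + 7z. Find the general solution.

Coefficient matrix A = [[7, -14, 4], [3, -10, 4], [6, -18, 7]].
det(A - λI) = 0 gives eigenvalues λ = 1, 4, -1.
For λ=1: eigenvector (-1,-1,-2).
For λ=4: eigenvector (-2,-1,-2).
For λ=-1: eigenvector (2,2,3).
General solution: K_1e^(t)(-1,-1,-2) + K_2e^(4t)(-2,-1,-2) + K_3e^(-t)(2,2,3).

x(t) = -K_1e^(t) - 2K_2e^(4t) + 2K_3e^(-t), y(t) = -K_1e^(t) - K_2e^(4t) + 2K_3e^(-t), z(t) = -2K_1e^(t) - 2K_2e^(4t) + 3K_3e^(-t)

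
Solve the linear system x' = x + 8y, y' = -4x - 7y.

Coefficient matrix A = [[1, 8], [-4, -7]].
Characteristic polynomial det(A - λI) = λ^2 + 6λ + 25 = 0.
Eigenvalues λ = -3 ± 4i (complex conjugate pair).
For λ=-3+4i: an eigenvector is (1,-1) - i(-1,0) = (1 + i, -1).
A real fundamental pair from Re and Im of e^((-3+4i)t)v: X_1 = e^(-3t)(cos(4t)·(1,-1) + sin(4t)·(-1,0)), X_2 = e^(-3t)(sin(4t)·(1,-1) - cos(4t)·(-1,0)).
General solution: K_1X_1 + K_2X_2.

x(t) = -K_1e^(-3t)sin(4t) + K_1e^(-3t)cos(4t) + K_2e^(-3t)sin(4t) + K_2e^(-3t)cos(4t), y(t) = -K_1e^(-3t)cos(4t) - K_2e^(-3t)sin(4t)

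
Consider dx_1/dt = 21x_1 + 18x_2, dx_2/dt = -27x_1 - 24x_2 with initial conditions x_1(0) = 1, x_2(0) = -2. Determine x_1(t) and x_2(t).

x_1(t) = -e^(3t) + 2e^(-6t), x_2(t) = e^(3t) - 3e^(-6t)

Coefficient matrix A = [[21, 18], [-27, -24]].
Characteristic polynomial det(A - λI) = λ^2 + 3λ - 18 = 0.
Eigenvalues λ = -6, 3.
For λ=-6: (A-λI) row 1 is [27, 18], so an eigenvector is (2, -3).
For λ=3: (A-λI) row 1 is [18, 18], so an eigenvector is (1, -1).
General solution: c_1e^(-6t)(2,-3) + c_2e^(3t)(1,-1).
Applying x_1(0)=1, x_2(0)=-2 gives c_1=1, c_2=-1.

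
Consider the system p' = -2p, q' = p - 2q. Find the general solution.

p(t) = -c_2e^(-2t), q(t) = -c_1e^(-2t) - c_2te^(-2t) + 2c_2e^(-2t)

Coefficient matrix A = [[-2, 0], [1, -2]].
Characteristic polynomial det(A - λI) = λ^2 + 4λ + 4 = 0.
Single eigenvalue λ = -2 with algebraic multiplicity 2.
Eigenvector v = (0,-1); generalized eigenvector w with (A-λI)w=v is (-1,2).
General solution: e^(-2t)[c_1·v + c_2·(t·v + w)].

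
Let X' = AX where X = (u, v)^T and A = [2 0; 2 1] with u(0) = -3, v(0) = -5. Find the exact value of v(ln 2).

A = [[2,0],[2,1]]; eigenvalues λ = 1, 2.
Eigenvectors: (0,-1) for λ=1, (-1,-2) for λ=2.
From the initial condition, c_1 = -1, c_2 = 3.
v(ln 2) = (-1)(2^1)(-1) + (3)(2^2)(-2) = -22.

-22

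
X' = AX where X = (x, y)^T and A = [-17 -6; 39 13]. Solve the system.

Coefficient matrix A = [[-17, -6], [39, 13]].
Characteristic polynomial det(A - λI) = λ^2 + 4λ + 13 = 0.
Eigenvalues λ = -2 ± 3i (complex conjugate pair).
For λ=-2+3i: an eigenvector is (1,-2) - i(-1,3) = (1 + i, -2 - 3i).
A real fundamental pair from Re and Im of e^((-2+3i)t)v: X_1 = e^(-2t)(cos(3t)·(1,-2) + sin(3t)·(-1,3)), X_2 = e^(-2t)(sin(3t)·(1,-2) - cos(3t)·(-1,3)).
General solution: c_1X_1 + c_2X_2.

x(t) = -c_1e^(-2t)sin(3t) + c_1e^(-2t)cos(3t) + c_2e^(-2t)sin(3t) + c_2e^(-2t)cos(3t), y(t) = 3c_1e^(-2t)sin(3t) - 2c_1e^(-2t)cos(3t) - 2c_2e^(-2t)sin(3t) - 3c_2e^(-2t)cos(3t)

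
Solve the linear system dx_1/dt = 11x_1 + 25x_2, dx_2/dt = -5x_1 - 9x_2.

x_1(t) = -c_1e^(t)sin(5t) + 2c_1e^(t)cos(5t) + 2c_2e^(t)sin(5t) + c_2e^(t)cos(5t), x_2(t) = -c_1e^(t)cos(5t) - c_2e^(t)sin(5t)

Coefficient matrix A = [[11, 25], [-5, -9]].
Characteristic polynomial det(A - λI) = λ^2 - 2λ + 26 = 0.
Eigenvalues λ = 1 ± 5i (complex conjugate pair).
For λ=1+5i: an eigenvector is (2,-1) - i(-1,0) = (2 + i, -1).
A real fundamental pair from Re and Im of e^((1+5i)t)v: X_1 = e^(t)(cos(5t)·(2,-1) + sin(5t)·(-1,0)), X_2 = e^(t)(sin(5t)·(2,-1) - cos(5t)·(-1,0)).
General solution: c_1X_1 + c_2X_2.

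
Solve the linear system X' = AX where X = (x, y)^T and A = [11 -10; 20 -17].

x(t) = -2C_1e^(-3t)sin(2t) - C_1e^(-3t)cos(2t) - C_2e^(-3t)sin(2t) + 2C_2e^(-3t)cos(2t), y(t) = -3C_1e^(-3t)sin(2t) - C_1e^(-3t)cos(2t) - C_2e^(-3t)sin(2t) + 3C_2e^(-3t)cos(2t)

Coefficient matrix A = [[11, -10], [20, -17]].
Characteristic polynomial det(A - λI) = λ^2 + 6λ + 13 = 0.
Eigenvalues λ = -3 ± 2i (complex conjugate pair).
For λ=-3+2i: an eigenvector is (-1,-1) - i(-2,-3) = (-1 + 2i, -1 + 3i).
A real fundamental pair from Re and Im of e^((-3+2i)t)v: X_1 = e^(-3t)(cos(2t)·(-1,-1) + sin(2t)·(-2,-3)), X_2 = e^(-3t)(sin(2t)·(-1,-1) - cos(2t)·(-2,-3)).
General solution: C_1X_1 + C_2X_2.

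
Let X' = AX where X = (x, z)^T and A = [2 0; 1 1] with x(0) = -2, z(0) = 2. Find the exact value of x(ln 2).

-8

A = [[2,0],[1,1]]; eigenvalues λ = 1, 2.
Eigenvectors: (0,-1) for λ=1, (1,1) for λ=2.
From the initial condition, c_1 = -4, c_2 = -2.
x(ln 2) = (-4)(2^1)(0) + (-2)(2^2)(1) = -8.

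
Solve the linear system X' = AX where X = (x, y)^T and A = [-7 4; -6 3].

Coefficient matrix A = [[-7, 4], [-6, 3]].
Characteristic polynomial det(A - λI) = λ^2 + 4λ + 3 = 0.
Eigenvalues λ = -3, -1.
For λ=-3: (A-λI) row 1 is [-4, 4], so an eigenvector is (1, 1).
For λ=-1: (A-λI) row 1 is [-6, 4], so an eigenvector is (2, 3).
General solution: K_1e^(-3t)(1,1) + K_2e^(-t)(2,3).

x(t) = K_1e^(-3t) + 2K_2e^(-t), y(t) = K_1e^(-3t) + 3K_2e^(-t)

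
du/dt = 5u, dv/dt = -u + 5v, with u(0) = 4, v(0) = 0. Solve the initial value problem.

Coefficient matrix A = [[5, 0], [-1, 5]].
Characteristic polynomial det(A - λI) = λ^2 - 10λ + 25 = 0.
Single eigenvalue λ = 5 with algebraic multiplicity 2.
Eigenvector v = (0,1); generalized eigenvector w with (A-λI)w=v is (-1,-2).
General solution: e^(5t)[C_1·v + C_2·(t·v + w)].
Applying u(0)=4, v(0)=0 gives C_1=-8, C_2=-4.

u(t) = 4e^(5t), v(t) = -4te^(5t)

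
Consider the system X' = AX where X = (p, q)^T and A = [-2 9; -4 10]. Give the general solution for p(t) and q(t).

p(t) = 3c_1e^(4t) + 3c_2te^(4t) - 2c_2e^(4t), q(t) = 2c_1e^(4t) + 2c_2te^(4t) - c_2e^(4t)

Coefficient matrix A = [[-2, 9], [-4, 10]].
Characteristic polynomial det(A - λI) = λ^2 - 8λ + 16 = 0.
Single eigenvalue λ = 4 with algebraic multiplicity 2.
Eigenvector v = (3,2); generalized eigenvector w with (A-λI)w=v is (-2,-1).
General solution: e^(4t)[c_1·v + c_2·(t·v + w)].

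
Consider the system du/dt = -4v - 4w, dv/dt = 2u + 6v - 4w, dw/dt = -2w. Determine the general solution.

Coefficient matrix A = [[0, -4, -4], [2, 6, -4], [0, 0, -2]].
det(A - λI) = 0 gives eigenvalues λ = -2, 2, 4.
For λ=-2: eigenvector (2,0,1).
For λ=2: eigenvector (2,-1,0).
For λ=4: eigenvector (1,-1,0).
General solution: C_1e^(-2t)(2,0,1) + C_2e^(2t)(2,-1,0) + C_3e^(4t)(1,-1,0).

u(t) = 2C_1e^(-2t) + 2C_2e^(2t) + C_3e^(4t), v(t) = -C_2e^(2t) - C_3e^(4t), w(t) = C_1e^(-2t)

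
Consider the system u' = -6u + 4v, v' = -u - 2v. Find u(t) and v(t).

Coefficient matrix A = [[-6, 4], [-1, -2]].
Characteristic polynomial det(A - λI) = λ^2 + 8λ + 16 = 0.
Single eigenvalue λ = -4 with algebraic multiplicity 2.
Eigenvector v = (2,1); generalized eigenvector w with (A-λI)w=v is (-1,0).
General solution: e^(-4t)[c_1·v + c_2·(t·v + w)].

u(t) = 2c_1e^(-4t) + 2c_2te^(-4t) - c_2e^(-4t), v(t) = c_1e^(-4t) + c_2te^(-4t)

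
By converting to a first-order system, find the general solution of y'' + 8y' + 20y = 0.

Let x_1 = y, x_2 = y'. Then x_1' = x_2 and x_2' = -20x_1 - 8x_2.
A = [[0,1],[-20,-8]]; det(A-λI) = λ^2 + 8λ + 20.
Eigenvalues λ = -4 ± 2i.

y(t) = c_1e^(-4t)cos(2t) + c_2e^(-4t)sin(2t)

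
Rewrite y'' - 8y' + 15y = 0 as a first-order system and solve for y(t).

Let x_1 = y, x_2 = y'. Then x_1' = x_2 and x_2' = -15x_1 + 8x_2.
A = [[0,1],[-15,8]]; det(A-λI) = λ^2 - 8λ + 15.
Eigenvalues λ = 5, 3 with eigenvectors (1,5), (1,3).

y(t) = c_1e^(5t) + c_2e^(3t)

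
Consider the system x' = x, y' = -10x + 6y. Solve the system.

Coefficient matrix A = [[1, 0], [-10, 6]].
Characteristic polynomial det(A - λI) = λ^2 - 7λ + 6 = 0.
Eigenvalues λ = 6, 1.
For λ=6: (A-λI) row 1 is [-5, 0], so an eigenvector is (0, -1).
For λ=1: (A-λI) row 2 is [-10, 5], so an eigenvector is (-1, -2).
General solution: C_1e^(6t)(0,-1) + C_2e^(t)(-1,-2).

x(t) = -C_2e^(t), y(t) = -C_1e^(6t) - 2C_2e^(t)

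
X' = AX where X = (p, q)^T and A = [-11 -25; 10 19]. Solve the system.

p(t) = C_1e^(4t)sin(5t) - 2C_1e^(4t)cos(5t) - 2C_2e^(4t)sin(5t) - C_2e^(4t)cos(5t), q(t) = -C_1e^(4t)sin(5t) + C_1e^(4t)cos(5t) + C_2e^(4t)sin(5t) + C_2e^(4t)cos(5t)

Coefficient matrix A = [[-11, -25], [10, 19]].
Characteristic polynomial det(A - λI) = λ^2 - 8λ + 41 = 0.
Eigenvalues λ = 4 ± 5i (complex conjugate pair).
For λ=4+5i: an eigenvector is (-2,1) - i(1,-1) = (-2 - i, 1 + i).
A real fundamental pair from Re and Im of e^((4+5i)t)v: X_1 = e^(4t)(cos(5t)·(-2,1) + sin(5t)·(1,-1)), X_2 = e^(4t)(sin(5t)·(-2,1) - cos(5t)·(1,-1)).
General solution: C_1X_1 + C_2X_2.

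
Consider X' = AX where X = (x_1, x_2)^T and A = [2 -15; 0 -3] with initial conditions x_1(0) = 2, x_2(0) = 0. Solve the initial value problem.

Coefficient matrix A = [[2, -15], [0, -3]].
Characteristic polynomial det(A - λI) = λ^2 + λ - 6 = 0.
Eigenvalues λ = -3, 2.
For λ=-3: (A-λI) row 1 is [5, -15], so an eigenvector is (-3, -1).
For λ=2: (A-λI) row 1 is [0, -15], so an eigenvector is (1, 0).
General solution: C_1e^(-3t)(-3,-1) + C_2e^(2t)(1,0).
Applying x_1(0)=2, x_2(0)=0 gives C_1=0, C_2=2.

x_1(t) = 2e^(2t), x_2(t) = 0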